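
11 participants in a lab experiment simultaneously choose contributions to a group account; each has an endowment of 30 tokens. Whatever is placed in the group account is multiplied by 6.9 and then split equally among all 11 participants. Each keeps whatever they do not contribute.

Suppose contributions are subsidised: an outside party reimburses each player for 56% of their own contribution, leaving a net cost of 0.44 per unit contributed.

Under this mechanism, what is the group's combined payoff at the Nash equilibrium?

2461.80 tokens

The effective private return per unit is now (6.9/11) / 0.44 = 1.4256 > 1, so every player's dominant strategy flips to full contribution.
So the Nash equilibrium is full contribution by all 11; the group earns 11 × (30 × 0.56 + 6.9 × 30) = 2461.80.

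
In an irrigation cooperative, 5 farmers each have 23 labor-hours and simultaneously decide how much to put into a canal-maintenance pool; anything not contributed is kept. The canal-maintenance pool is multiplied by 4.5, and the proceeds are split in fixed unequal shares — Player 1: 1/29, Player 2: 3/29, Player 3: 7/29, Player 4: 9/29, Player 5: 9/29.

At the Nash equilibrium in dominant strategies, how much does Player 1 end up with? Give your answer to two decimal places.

33.71 labor-hours

Each unit j contributes comes back to j as 4.5 × (j's share), so j prefers to contribute only if that share exceeds 1/4.5 = 0.2222; otherwise keeping the unit dominates.
Player 3, Player 4 and Player 5 clear that bar, contributing 23 each; the remaining 2 contribute 0. Total contributed: 69.
Player 1 keeps 23 and receives 4.5 × 69 × 1/29 = 10.71 from the canal-maintenance pool, for a payoff of 33.71.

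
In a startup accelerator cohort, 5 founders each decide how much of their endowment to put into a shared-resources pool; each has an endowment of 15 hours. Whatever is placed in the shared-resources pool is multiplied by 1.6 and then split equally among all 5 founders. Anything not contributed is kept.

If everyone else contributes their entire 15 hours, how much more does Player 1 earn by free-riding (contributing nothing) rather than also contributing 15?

Switching from a contribution of 15 to 0 lets Player 1 keep an extra 15 hours, but lowers the shared-resources pool by 15, which costs Player 1 their own share of that drop: 1.6/5 × 15 = 4.80.
Net gain = 15 − 4.80 = 10.20. The private return per contributed unit (0.3200) is below 1, so free-riding is indeed the best response regardless of what the others do.

10.20 hours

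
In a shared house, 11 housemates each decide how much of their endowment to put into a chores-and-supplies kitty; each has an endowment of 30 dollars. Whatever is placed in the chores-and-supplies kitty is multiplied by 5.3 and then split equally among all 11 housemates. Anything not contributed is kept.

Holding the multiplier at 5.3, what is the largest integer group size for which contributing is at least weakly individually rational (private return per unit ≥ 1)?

Private return per unit is 5.3/(group size), which is ≥ 1 whenever the group size is ≤ 5.3.
The largest such integer is 5.

5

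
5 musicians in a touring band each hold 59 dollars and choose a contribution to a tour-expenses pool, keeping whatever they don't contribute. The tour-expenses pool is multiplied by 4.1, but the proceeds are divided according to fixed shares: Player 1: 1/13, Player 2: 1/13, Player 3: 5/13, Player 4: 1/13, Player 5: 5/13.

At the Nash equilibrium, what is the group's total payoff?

A player with share s gets back 4.1·s per unit contributed, so full contribution is dominant for anyone with s > 1/4.1 = 0.2439 and zero contribution is dominant for anyone below.
The shares above 0.2439 belong to Player 3 and Player 5, contributing 59 each; the remaining 3 contribute 0. Total contributed: 118.
The tour-expenses pool pays out 4.1 × 118 = 483.80 in total (split across the unequal shares, but the aggregate is all that matters for the group sum).
The 3 free-riders keep 59 each, adding 177. Group total = 177 + 483.80 = 660.80.

660.80 dollars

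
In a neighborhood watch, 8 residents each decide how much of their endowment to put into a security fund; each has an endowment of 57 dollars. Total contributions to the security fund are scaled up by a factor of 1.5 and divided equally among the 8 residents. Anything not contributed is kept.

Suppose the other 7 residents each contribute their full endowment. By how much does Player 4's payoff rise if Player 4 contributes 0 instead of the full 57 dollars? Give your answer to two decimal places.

Switching from a contribution of 57 to 0 lets Player 4 keep an extra 57 dollars, but lowers the security fund by 57, which costs Player 4 their own share of that drop: 1.5/8 × 57 = 10.69.
Net gain = 57 − 10.69 = 46.31. The private return per contributed unit (0.1875) is below 1, so free-riding is indeed the best response regardless of what the others do.

46.31 dollars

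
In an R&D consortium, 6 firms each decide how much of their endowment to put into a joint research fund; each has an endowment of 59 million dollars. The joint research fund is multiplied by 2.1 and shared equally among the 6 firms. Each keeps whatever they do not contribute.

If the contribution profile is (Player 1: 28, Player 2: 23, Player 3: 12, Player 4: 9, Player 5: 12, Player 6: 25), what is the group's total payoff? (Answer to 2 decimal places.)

Total contributed: 28 + 23 + 12 + 9 + 12 + 25 = 109; total kept: 6 × 59 − 109 = 245.
The joint research fund pays out 2.1 × 109 = 228.90 in aggregate.
Group total = 245 + 228.90 = 473.90.

473.90 million dollars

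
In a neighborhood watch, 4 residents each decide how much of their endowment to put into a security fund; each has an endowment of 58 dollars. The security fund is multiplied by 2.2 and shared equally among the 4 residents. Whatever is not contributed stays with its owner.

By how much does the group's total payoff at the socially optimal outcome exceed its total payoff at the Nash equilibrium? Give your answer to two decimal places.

Each contributed unit returns 2.2/4 = 0.5500 to its contributor — below 1 — so contributing 0 is dominant for every player. At the Nash equilibrium everyone keeps their 58, and the group total is 4 × 58 = 232.
Each contributed unit returns 2.200 to the group as a whole (0.5500 to each of 4 players), which exceeds 1, so the social optimum is full contribution: group total = 2.200 × 232 = 510.40.
Efficiency loss = 510.40 − 232 = 278.40.

278.40 dollars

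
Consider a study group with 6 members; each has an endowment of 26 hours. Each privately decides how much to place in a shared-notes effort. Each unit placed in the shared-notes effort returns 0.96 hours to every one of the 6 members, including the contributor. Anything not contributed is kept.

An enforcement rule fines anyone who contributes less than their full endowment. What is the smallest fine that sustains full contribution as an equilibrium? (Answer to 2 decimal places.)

1.04 hours

Given the others contribute fully, the best deviation is to contribute 0 (any partial contribution still incurs the fine and gives up units whose private return 0.96 is below 1).
Deviating from 26 to 0 saves 26 hours but forfeits the deviator's share of the drop in the shared-notes effort: 0.96 × 26 = 24.96.
So the deviation gain is 26 − 24.96 = 1.04, and the fine must be at least 1.04 hours to wipe it out.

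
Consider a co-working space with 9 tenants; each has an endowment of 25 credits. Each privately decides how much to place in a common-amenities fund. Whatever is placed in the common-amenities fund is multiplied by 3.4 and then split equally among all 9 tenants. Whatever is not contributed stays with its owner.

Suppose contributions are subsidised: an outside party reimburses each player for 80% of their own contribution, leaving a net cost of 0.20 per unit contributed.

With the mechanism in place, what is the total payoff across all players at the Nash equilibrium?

945.00 credits

With the mechanism, a contributed unit returns (3.4/9) / 0.20 = 1.8889 per unit of net cost to the contributor — now above 1 — so contributing fully is weakly dominant for every player.
So the Nash equilibrium is full contribution by all 9; the group earns 9 × (25 × 0.80 + 3.4 × 25) = 945.00.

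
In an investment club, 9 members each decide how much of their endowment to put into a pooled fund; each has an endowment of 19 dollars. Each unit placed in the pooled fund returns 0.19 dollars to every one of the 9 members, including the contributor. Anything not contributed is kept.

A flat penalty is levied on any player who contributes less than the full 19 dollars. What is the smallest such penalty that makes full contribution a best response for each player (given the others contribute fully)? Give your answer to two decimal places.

15.39 dollars

Given the others contribute fully, the best deviation is to contribute 0 (any partial contribution still incurs the fine and gives up units whose private return 0.19 is below 1).
Deviating from 19 to 0 saves 19 dollars but forfeits the deviator's share of the drop in the pooled fund: 0.19 × 19 = 3.61.
So the deviation gain is 19 − 3.61 = 15.39, and the fine must be at least 15.39 dollars to wipe it out.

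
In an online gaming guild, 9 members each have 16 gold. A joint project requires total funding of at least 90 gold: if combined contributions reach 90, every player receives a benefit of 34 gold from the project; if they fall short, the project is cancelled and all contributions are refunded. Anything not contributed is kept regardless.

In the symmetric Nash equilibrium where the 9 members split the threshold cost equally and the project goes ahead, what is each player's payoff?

Equal share of the threshold: 90/9 = 10.
At this profile no one gains by cutting their contribution: any cut drops the total below 90, the project is cancelled, contributions are refunded, and the deviator ends with 16, which is less than 16 − 10 + 34 = 40. Contributing more than 10 just wastes the excess. So contributing exactly 10 is a best response.
Each player's payoff: 16 − 10 + 34 = 40.

40 gold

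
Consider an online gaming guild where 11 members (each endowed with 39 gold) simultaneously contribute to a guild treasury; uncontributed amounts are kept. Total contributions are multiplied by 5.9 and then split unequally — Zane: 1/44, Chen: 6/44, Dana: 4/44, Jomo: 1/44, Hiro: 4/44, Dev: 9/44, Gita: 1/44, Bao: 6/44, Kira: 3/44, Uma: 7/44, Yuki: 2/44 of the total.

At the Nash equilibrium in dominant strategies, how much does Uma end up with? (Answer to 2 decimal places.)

75.61 gold

Each unit j contributes comes back to j as 5.9 × (j's share), so j prefers to contribute only if that share exceeds 1/5.9 = 0.1695; otherwise keeping the unit dominates.
Only Dev (9/44) clears that bar, contributing 39; the remaining 10 contribute 0. Total contributed: 39.
Uma keeps 39 and receives 5.9 × 39 × 7/44 = 36.61 from the guild treasury, for a payoff of 75.61.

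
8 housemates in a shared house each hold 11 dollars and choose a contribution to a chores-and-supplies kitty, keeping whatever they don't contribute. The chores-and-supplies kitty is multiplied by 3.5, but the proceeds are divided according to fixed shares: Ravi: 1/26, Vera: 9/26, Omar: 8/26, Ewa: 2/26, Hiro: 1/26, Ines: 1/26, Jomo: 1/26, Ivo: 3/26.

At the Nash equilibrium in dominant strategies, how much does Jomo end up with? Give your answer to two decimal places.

13.96 dollars

Each unit j contributes comes back to j as 3.5 × (j's share), so j prefers to contribute only if that share exceeds 1/3.5 = 0.2857; otherwise keeping the unit dominates.
Vera and Omar are above the threshold, contributing 11 each; the remaining 6 contribute 0. Total contributed: 22.
Jomo keeps 11 and receives 3.5 × 22 × 1/26 = 2.96 from the chores-and-supplies kitty, for a payoff of 13.96.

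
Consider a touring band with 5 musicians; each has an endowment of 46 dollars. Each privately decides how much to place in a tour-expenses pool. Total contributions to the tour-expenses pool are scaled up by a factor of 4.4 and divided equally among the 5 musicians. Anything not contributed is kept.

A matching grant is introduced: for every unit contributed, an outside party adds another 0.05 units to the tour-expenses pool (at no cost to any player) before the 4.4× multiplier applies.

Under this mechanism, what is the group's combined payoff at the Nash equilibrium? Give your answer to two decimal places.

230.00 dollars

The effective private return is 4.4 × 1.05 / 5 = 0.9240, which is still under 1, so the mechanism doesn't change anyone's dominant strategy: zero contribution.
Everyone keeps their endowment and the group total is 5 × 46 = 230.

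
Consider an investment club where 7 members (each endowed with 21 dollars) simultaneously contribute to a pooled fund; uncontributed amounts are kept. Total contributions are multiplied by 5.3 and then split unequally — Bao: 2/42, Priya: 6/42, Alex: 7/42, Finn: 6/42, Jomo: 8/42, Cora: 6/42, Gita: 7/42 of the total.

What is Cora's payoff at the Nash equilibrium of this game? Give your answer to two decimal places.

36.90 dollars

Each unit j contributes comes back to j as 5.3 × (j's share), so j prefers to contribute only if that share exceeds 1/5.3 = 0.1887; otherwise keeping the unit dominates.
Jomo alone (share 8/42) is above the threshold, contributing 21; the remaining 6 contribute 0. Total contributed: 21.
Cora keeps 21 and receives 5.3 × 21 × 6/42 = 15.90 from the pooled fund, for a payoff of 36.90.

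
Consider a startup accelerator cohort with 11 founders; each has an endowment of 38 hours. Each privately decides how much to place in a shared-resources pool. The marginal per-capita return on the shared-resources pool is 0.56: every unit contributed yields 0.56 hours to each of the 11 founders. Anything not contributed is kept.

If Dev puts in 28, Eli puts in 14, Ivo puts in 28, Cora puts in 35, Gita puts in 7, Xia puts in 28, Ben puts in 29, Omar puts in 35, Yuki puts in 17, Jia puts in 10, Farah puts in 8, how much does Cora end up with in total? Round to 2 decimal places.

136.84 hours

Total contributed: 28 + 14 + 28 + 35 + 7 + 28 + 29 + 35 + 17 + 10 + 8 = 239.
Each receives 0.56 × 239 = 133.84 from the shared-resources pool.
Cora keeps 38 − 35 = 3, so Cora's payoff is 3 + 133.84 = 136.84.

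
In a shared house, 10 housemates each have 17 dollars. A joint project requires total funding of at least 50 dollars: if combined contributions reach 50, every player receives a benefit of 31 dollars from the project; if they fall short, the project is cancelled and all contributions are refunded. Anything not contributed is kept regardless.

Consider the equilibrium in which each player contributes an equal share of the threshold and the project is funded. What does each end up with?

Equal share of the threshold: 50/10 = 5.
At this profile no one gains by cutting their contribution: any cut drops the total below 50, the project is cancelled, contributions are refunded, and the deviator ends with 17, which is less than 17 − 5 + 31 = 43. Contributing more than 5 just wastes the excess. So contributing exactly 5 is a best response.
Each player's payoff: 17 − 5 + 31 = 43.

43 dollars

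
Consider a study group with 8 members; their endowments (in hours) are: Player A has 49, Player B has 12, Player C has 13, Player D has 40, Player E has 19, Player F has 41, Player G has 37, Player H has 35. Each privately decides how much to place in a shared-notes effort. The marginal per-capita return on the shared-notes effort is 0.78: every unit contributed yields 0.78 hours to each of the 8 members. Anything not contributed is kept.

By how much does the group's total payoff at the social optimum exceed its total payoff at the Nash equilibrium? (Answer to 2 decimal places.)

1289.04 hours

The private return per contributed unit is 0.78 < 1 for everyone, so the Nash equilibrium is zero contribution and the group total is Σ E_j = 49 + 12 + 13 + 40 + 19 + 41 + 37 + 35 = 246.
Each contributed unit returns 6.240 to the group, so the social optimum is full contribution by everyone: group total = 6.240 × 246 = 1535.04.
Efficiency loss = (6.240 − 1) × 246 = 1289.04.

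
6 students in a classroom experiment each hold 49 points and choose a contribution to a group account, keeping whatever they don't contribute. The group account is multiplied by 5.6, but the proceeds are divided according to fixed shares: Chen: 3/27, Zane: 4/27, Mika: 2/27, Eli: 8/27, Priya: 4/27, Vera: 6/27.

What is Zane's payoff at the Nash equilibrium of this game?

For player j, contributing a unit is worthwhile iff 5.6 × (j's share) ≥ 1, i.e. iff j's share is at least 0.1786.
Eli and Vera are above the threshold, contributing 49 each; the remaining 4 contribute 0. Total contributed: 98.
Zane keeps 49 and receives 5.6 × 98 × 4/27 = 81.30 from the group account, for a payoff of 130.30.

130.30 points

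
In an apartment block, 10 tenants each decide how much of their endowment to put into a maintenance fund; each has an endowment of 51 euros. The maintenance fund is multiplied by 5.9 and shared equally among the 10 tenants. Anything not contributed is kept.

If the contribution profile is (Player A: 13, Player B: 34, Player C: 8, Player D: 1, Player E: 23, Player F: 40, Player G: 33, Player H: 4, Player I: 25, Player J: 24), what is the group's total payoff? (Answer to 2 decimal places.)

1514.50 euros

Total contributed: 13 + 34 + 8 + 1 + 23 + 40 + 33 + 4 + 25 + 24 = 205; total kept: 10 × 51 − 205 = 305.
The maintenance fund pays out 5.9 × 205 = 1209.50 in aggregate.
Group total = 305 + 1209.50 = 1514.50.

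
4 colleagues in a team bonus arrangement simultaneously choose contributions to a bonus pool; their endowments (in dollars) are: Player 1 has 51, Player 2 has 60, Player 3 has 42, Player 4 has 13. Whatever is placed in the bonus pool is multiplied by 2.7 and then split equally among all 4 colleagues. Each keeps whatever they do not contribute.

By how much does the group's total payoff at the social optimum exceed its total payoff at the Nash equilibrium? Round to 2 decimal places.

282.20 dollars

The private return per contributed unit is 2.7/4 = 0.6750 < 1 for every player regardless of endowment, so the Nash equilibrium is zero contribution and the group total is Σ E_j = 51 + 60 + 42 + 13 = 166.
Each contributed unit returns 2.700 to the group, so the social optimum is full contribution by everyone: group total = 2.700 × 166 = 448.20.
Efficiency loss = (2.700 − 1) × 166 = 282.20.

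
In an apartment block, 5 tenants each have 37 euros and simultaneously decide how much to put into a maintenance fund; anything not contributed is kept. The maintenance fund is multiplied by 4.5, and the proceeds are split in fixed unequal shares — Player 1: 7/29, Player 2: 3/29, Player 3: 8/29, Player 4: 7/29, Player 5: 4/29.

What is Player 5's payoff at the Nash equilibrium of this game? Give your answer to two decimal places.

For player j, contributing a unit is worthwhile iff 4.5 × (j's share) ≥ 1, i.e. iff j's share is at least 0.2222.
Player 1, Player 3 and Player 4 clear that bar, contributing 37 each; the remaining 2 contribute 0. Total contributed: 111.
Player 5 keeps 37 and receives 4.5 × 111 × 4/29 = 68.90 from the maintenance fund, for a payoff of 105.90.

105.90 euros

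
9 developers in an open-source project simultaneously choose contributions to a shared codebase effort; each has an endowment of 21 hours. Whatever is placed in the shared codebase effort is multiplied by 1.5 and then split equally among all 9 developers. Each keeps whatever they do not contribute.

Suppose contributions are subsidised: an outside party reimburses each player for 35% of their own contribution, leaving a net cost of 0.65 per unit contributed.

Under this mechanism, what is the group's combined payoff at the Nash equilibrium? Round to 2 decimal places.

Even with the mechanism, each unit contributed returns only (1.5/9) / 0.65 = 0.2564 per unit of net cost, so contributing nothing is still dominant.
At the Nash equilibrium no one contributes; group total payoff = 9 × 21 = 189.

189.00 hours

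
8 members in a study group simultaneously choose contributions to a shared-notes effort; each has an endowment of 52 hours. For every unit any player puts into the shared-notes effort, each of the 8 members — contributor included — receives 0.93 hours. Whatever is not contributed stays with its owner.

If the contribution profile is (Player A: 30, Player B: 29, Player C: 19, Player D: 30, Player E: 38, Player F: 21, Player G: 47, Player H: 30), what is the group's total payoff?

1987.36 hours

Total contributed: 30 + 29 + 19 + 30 + 38 + 21 + 47 + 30 = 244; total kept: 8 × 52 − 244 = 172.
The shared-notes effort pays out 0.93 × 8 × 244 = 1815.36 in aggregate.
Group total = 172 + 1815.36 = 1987.36.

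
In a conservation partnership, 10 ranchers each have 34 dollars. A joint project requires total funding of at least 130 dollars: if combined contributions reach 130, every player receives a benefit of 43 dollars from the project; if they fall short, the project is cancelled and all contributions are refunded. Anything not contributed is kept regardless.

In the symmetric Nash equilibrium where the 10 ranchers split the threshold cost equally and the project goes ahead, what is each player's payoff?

64 dollars

Equal share of the threshold: 130/10 = 13.
At this profile no one gains by cutting their contribution: any cut drops the total below 130, the project is cancelled, contributions are refunded, and the deviator ends with 34, which is less than 34 − 13 + 43 = 64. Contributing more than 13 just wastes the excess. So contributing exactly 13 is a best response.
Each player's payoff: 34 − 13 + 43 = 64.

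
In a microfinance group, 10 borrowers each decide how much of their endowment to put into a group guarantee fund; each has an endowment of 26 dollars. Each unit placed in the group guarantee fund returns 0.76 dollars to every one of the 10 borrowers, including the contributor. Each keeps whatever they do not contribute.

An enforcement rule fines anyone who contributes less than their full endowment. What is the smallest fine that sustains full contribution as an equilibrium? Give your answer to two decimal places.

Given the others contribute fully, the best deviation is to contribute 0 (any partial contribution still incurs the fine and gives up units whose private return 0.76 is below 1).
Deviating from 26 to 0 saves 26 dollars but forfeits the deviator's share of the drop in the group guarantee fund: 0.76 × 26 = 19.76.
So the deviation gain is 26 − 19.76 = 6.24, and the fine must be at least 6.24 dollars to wipe it out.

6.24 dollars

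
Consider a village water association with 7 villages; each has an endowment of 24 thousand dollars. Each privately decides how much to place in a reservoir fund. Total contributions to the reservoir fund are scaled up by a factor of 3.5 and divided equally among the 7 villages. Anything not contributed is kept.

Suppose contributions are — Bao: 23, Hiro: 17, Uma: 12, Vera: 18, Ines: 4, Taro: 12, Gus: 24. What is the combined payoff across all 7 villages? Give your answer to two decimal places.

443.00 thousand dollars

Total contributed: 23 + 17 + 12 + 18 + 4 + 12 + 24 = 110; total kept: 7 × 24 − 110 = 58.
The reservoir fund pays out 3.5 × 110 = 385.00 in aggregate.
Group total = 58 + 385.00 = 443.00.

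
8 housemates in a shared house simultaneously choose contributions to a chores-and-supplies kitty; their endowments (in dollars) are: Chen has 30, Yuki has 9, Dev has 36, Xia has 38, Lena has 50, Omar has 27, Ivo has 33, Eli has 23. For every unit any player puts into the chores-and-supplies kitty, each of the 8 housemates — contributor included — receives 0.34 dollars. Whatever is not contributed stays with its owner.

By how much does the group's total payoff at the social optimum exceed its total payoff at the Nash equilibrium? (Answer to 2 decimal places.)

The private return per contributed unit is 0.34 < 1 for everyone, so the Nash equilibrium is zero contribution and the group total is Σ E_j = 30 + 9 + 36 + 38 + 50 + 27 + 33 + 23 = 246.
Each contributed unit returns 2.720 to the group, so the social optimum is full contribution by everyone: group total = 2.720 × 246 = 669.12.
Efficiency loss = (2.720 − 1) × 246 = 423.12.

423.12 dollars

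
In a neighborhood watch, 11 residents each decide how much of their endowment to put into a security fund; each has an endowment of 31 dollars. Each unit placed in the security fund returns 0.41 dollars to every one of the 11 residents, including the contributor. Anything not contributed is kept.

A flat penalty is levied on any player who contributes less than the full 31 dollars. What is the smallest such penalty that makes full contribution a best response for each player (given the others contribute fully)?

Given the others contribute fully, the best deviation is to contribute 0 (any partial contribution still incurs the fine and gives up units whose private return 0.41 is below 1).
Deviating from 31 to 0 saves 31 dollars but forfeits the deviator's share of the drop in the security fund: 0.41 × 31 = 12.71.
So the deviation gain is 31 − 12.71 = 18.29, and the fine must be at least 18.29 dollars to wipe it out.

18.29 dollars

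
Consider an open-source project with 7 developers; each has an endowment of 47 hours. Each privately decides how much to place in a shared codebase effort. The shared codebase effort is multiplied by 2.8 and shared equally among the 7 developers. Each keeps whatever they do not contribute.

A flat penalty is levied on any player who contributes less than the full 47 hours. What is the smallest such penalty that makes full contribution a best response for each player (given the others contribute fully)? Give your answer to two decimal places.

Given the others contribute fully, the best deviation is to contribute 0 (any partial contribution still incurs the fine and gives up units whose private return 0.4000 is below 1).
Deviating from 47 to 0 saves 47 hours but forfeits the deviator's share of the drop in the shared codebase effort: 2.8/7 × 47 = 18.80.
So the deviation gain is 47 − 18.80 = 28.20, and the fine must be at least 28.20 hours to wipe it out.

28.20 hours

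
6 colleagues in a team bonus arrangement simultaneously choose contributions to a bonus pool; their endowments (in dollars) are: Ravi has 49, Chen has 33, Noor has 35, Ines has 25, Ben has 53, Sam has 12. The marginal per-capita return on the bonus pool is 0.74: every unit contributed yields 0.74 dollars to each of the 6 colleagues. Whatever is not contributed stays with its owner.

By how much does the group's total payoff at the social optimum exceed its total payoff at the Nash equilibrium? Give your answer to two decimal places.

The private return per contributed unit is 0.74 < 1 for everyone, so the Nash equilibrium is zero contribution and the group total is Σ E_j = 49 + 33 + 35 + 25 + 53 + 12 = 207.
Each contributed unit returns 4.440 to the group, so the social optimum is full contribution by everyone: group total = 4.440 × 207 = 919.08.
Efficiency loss = (4.440 − 1) × 207 = 712.08.

712.08 dollars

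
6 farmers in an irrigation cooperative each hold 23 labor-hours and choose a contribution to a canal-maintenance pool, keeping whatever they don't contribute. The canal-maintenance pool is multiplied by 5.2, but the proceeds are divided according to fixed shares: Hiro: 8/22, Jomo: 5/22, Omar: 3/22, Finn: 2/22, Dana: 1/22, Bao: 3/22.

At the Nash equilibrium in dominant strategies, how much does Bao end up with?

55.62 labor-hours

For player j, contributing a unit is worthwhile iff 5.2 × (j's share) ≥ 1, i.e. iff j's share is at least 0.1923.
The shares above 0.1923 belong to Hiro and Jomo, contributing 23 each; the remaining 4 contribute 0. Total contributed: 46.
Bao keeps 23 and receives 5.2 × 46 × 3/22 = 32.62 from the canal-maintenance pool, for a payoff of 55.62.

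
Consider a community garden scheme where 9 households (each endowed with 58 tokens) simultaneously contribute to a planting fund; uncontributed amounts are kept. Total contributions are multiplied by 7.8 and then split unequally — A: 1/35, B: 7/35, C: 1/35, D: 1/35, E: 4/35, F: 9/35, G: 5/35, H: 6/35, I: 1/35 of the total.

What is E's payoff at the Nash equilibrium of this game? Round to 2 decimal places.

264.81 tokens

A player with share s gets back 7.8·s per unit contributed, so full contribution is dominant for anyone with s > 1/7.8 = 0.1282 and zero contribution is dominant for anyone below.
B, F, G and H clear that bar, contributing 58 each; the remaining 5 contribute 0. Total contributed: 232.
E keeps 58 and receives 7.8 × 232 × 4/35 = 206.81 from the planting fund, for a payoff of 264.81.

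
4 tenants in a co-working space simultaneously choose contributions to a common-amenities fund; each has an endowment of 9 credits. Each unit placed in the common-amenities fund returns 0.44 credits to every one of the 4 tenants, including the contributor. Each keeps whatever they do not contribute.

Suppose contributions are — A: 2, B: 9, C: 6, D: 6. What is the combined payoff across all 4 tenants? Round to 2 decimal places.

Total contributed: 2 + 9 + 6 + 6 = 23; total kept: 4 × 9 − 23 = 13.
The common-amenities fund pays out 0.44 × 4 × 23 = 40.48 in aggregate.
Group total = 13 + 40.48 = 53.48.

53.48 credits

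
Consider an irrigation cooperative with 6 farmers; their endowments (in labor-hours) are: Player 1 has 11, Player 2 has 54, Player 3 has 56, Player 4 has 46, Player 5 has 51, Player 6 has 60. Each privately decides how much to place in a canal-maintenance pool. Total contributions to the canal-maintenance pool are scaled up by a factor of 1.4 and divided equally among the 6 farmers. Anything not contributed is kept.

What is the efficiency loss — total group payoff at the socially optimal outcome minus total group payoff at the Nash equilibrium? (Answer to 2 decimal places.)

111.20 labor-hours

The private return per contributed unit is 1.4/6 = 0.2333 < 1 for every player regardless of endowment, so the Nash equilibrium is zero contribution and the group total is Σ E_j = 11 + 54 + 56 + 46 + 51 + 60 = 278.
Each contributed unit returns 1.400 to the group, so the social optimum is full contribution by everyone: group total = 1.400 × 278 = 389.20.
Efficiency loss = (1.400 − 1) × 278 = 111.20.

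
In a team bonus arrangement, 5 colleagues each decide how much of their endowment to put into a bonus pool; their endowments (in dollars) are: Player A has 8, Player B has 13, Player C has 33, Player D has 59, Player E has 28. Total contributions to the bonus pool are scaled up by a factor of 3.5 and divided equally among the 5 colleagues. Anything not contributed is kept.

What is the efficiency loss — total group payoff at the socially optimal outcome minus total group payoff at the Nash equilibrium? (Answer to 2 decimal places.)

352.50 dollars

The private return per contributed unit is 3.5/5 = 0.7000 < 1 for every player regardless of endowment, so the Nash equilibrium is zero contribution and the group total is Σ E_j = 8 + 13 + 33 + 59 + 28 = 141.
Each contributed unit returns 3.500 to the group, so the social optimum is full contribution by everyone: group total = 3.500 × 141 = 493.50.
Efficiency loss = (3.500 − 1) × 141 = 352.50.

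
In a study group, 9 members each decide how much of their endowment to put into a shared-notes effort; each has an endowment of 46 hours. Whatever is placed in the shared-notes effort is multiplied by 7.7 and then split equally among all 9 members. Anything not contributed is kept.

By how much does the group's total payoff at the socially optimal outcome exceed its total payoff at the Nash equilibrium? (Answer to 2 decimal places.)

Each contributed unit returns 7.7/9 = 0.8556 to its contributor — below 1 — so contributing 0 is dominant for every player. At the Nash equilibrium everyone keeps their 46, and the group total is 9 × 46 = 414.
Each contributed unit returns 7.700 to the group as a whole (0.8556 to each of 9 players), which exceeds 1, so the social optimum is full contribution: group total = 7.700 × 414 = 3187.80.
Efficiency loss = 3187.80 − 414 = 2773.80.

2773.80 hours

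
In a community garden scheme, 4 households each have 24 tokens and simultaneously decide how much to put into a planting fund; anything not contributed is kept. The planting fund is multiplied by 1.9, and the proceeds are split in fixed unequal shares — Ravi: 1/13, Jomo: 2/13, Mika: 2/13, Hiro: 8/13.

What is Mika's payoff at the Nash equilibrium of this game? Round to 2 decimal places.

A player with share s gets back 1.9·s per unit contributed, so full contribution is dominant for anyone with s > 1/1.9 = 0.5263 and zero contribution is dominant for anyone below.
Only Hiro (8/13) clears that bar, contributing 24; the remaining 3 contribute 0. Total contributed: 24.
Mika keeps 24 and receives 1.9 × 24 × 2/13 = 7.02 from the planting fund, for a payoff of 31.02.

31.02 tokens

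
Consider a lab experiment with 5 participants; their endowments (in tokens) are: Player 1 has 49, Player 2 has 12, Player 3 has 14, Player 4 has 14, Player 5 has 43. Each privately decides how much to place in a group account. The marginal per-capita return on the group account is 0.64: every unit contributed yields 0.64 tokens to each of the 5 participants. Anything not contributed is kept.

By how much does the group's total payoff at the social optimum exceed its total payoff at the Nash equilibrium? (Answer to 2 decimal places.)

The private return per contributed unit is 0.64 < 1 for everyone, so the Nash equilibrium is zero contribution and the group total is Σ E_j = 49 + 12 + 14 + 14 + 43 = 132.
Each contributed unit returns 3.200 to the group, so the social optimum is full contribution by everyone: group total = 3.200 × 132 = 422.40.
Efficiency loss = (3.200 − 1) × 132 = 290.40.

290.40 tokens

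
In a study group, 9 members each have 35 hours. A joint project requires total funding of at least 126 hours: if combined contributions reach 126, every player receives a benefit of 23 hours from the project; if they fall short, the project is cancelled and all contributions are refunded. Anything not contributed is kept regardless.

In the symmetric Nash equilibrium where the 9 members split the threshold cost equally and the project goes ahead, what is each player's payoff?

44 hours

Equal share of the threshold: 126/9 = 14.
At this profile no one gains by cutting their contribution: any cut drops the total below 126, the project is cancelled, contributions are refunded, and the deviator ends with 35, which is less than 35 − 14 + 23 = 44. Contributing more than 14 just wastes the excess. So contributing exactly 14 is a best response.
Each player's payoff: 35 − 14 + 23 = 44.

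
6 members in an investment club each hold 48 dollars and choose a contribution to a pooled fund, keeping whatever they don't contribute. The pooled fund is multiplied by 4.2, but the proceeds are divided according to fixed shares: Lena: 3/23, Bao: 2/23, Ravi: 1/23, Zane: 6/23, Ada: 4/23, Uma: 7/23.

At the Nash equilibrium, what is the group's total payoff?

595.20 dollars

For player j, contributing a unit is worthwhile iff 4.2 × (j's share) ≥ 1, i.e. iff j's share is at least 0.2381.
Zane and Uma are above the threshold, contributing 48 each; the remaining 4 contribute 0. Total contributed: 96.
The pooled fund pays out 4.2 × 96 = 403.20 in total (split across the unequal shares, but the aggregate is all that matters for the group sum).
The 4 free-riders keep 48 each, adding 192. Group total = 192 + 403.20 = 595.20.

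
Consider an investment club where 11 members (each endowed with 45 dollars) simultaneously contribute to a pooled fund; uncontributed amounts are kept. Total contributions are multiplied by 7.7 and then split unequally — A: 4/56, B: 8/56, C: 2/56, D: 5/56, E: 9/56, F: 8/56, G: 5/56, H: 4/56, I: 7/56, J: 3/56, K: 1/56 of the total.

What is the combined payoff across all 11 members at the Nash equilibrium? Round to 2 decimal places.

1399.50 dollars

Each unit j contributes comes back to j as 7.7 × (j's share), so j prefers to contribute only if that share exceeds 1/7.7 = 0.1299; otherwise keeping the unit dominates.
The shares above 0.1299 belong to B, E and F, contributing 45 each; the remaining 8 contribute 0. Total contributed: 135.
The pooled fund pays out 7.7 × 135 = 1039.50 in total (split across the unequal shares, but the aggregate is all that matters for the group sum).
The 8 free-riders keep 45 each, adding 360. Group total = 360 + 1039.50 = 1399.50.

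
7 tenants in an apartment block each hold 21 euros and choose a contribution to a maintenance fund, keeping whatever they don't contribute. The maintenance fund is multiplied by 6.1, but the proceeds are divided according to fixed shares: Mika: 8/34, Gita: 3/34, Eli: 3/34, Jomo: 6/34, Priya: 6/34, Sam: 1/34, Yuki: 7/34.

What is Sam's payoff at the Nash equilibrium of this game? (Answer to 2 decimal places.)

36.07 euros

Each unit j contributes comes back to j as 6.1 × (j's share), so j prefers to contribute only if that share exceeds 1/6.1 = 0.1639; otherwise keeping the unit dominates.
Mika, Jomo, Priya and Yuki clear that bar, contributing 21 each; the remaining 3 contribute 0. Total contributed: 84.
Sam keeps 21 and receives 6.1 × 84 × 1/34 = 15.07 from the maintenance fund, for a payoff of 36.07.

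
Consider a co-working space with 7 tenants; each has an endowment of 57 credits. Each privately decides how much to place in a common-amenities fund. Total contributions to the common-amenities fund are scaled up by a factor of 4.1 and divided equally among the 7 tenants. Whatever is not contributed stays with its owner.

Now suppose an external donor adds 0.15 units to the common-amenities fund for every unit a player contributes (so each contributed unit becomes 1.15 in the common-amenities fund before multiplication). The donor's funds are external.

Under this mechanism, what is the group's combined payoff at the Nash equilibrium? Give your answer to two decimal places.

399.00 credits

With the mechanism, a contributed unit returns 4.1 × 1.15 / 7 = 0.6736 per unit of net cost — still below 1 — so contributing 0 remains dominant for every player.
Everyone keeps their endowment and the group total is 7 × 57 = 399.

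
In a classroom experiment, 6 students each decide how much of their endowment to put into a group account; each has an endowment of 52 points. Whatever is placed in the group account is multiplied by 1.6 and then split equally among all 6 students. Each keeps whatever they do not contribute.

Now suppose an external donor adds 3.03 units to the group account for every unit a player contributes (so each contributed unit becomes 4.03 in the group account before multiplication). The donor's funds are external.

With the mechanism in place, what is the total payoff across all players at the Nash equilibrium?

The effective private return per unit is now 1.6 × 4.03 / 6 = 1.0747 > 1, so every player's dominant strategy flips to full contribution.
At the Nash equilibrium everyone contributes 52. Group total payoff = 1.6 × 4.03 × 312 = 2011.78.

2011.78 points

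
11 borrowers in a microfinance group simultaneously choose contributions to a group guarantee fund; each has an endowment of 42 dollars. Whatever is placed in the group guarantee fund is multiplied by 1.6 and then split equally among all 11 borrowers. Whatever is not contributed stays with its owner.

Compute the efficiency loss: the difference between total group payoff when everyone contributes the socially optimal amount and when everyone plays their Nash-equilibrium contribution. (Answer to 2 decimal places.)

Each contributed unit returns 1.6/11 = 0.1455 to its contributor — below 1 — so contributing 0 is dominant for every player. At the Nash equilibrium everyone keeps their 42, and the group total is 11 × 42 = 462.
Each contributed unit returns 1.600 to the group as a whole (0.1455 to each of 11 players), which exceeds 1, so the social optimum is full contribution: group total = 1.600 × 462 = 739.20.
Efficiency loss = 739.20 − 462 = 277.20.

277.20 dollars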